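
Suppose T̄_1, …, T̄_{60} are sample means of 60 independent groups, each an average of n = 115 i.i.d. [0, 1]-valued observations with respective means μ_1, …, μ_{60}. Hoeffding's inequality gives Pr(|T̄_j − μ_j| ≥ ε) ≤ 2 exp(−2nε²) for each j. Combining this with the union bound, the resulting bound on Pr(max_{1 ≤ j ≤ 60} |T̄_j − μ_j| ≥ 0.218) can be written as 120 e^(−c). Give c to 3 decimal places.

10.931

Union bound over the 60 events: Pr(max_{1 ≤ j ≤ 60} |T̄_j − μ_j| ≥ 0.218) ≤ 60·2·exp(−2nε²) = 120 exp(−2·115·0.218²).
So c = 2·115·0.218² = 10.9305.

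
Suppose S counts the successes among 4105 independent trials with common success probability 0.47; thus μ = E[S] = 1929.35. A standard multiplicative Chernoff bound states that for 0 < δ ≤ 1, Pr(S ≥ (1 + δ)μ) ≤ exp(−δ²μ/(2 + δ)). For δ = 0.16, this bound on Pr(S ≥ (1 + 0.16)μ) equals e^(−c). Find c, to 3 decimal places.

22.866

c = δ²μ/(2 + δ) = 0.16²·1929.35/(2 + 0.16) = 22.8664.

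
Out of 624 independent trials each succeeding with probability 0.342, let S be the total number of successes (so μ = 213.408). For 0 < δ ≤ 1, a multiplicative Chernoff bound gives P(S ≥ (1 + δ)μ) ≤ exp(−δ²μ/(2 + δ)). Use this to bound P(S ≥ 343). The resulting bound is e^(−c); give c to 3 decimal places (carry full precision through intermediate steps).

30.183

Write 343 = (1 + δ)μ, so δ = 343/213.408 − 1 = 0.60725…
Then the exponent is δ²μ/(2 + δ) = (343 − μ)² / (μ·(2 + δ)) = 30.183043.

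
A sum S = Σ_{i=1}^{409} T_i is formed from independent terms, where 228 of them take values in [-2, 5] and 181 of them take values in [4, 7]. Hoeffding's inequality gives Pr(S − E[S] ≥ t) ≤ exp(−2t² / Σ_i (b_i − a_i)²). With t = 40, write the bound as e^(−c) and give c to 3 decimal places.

Σ(b_i − a_i)² = 228·7² + 181·3² = 12801.
c = 2t² / 12801 = 2·40² / 12801 = 0.2500.

0.250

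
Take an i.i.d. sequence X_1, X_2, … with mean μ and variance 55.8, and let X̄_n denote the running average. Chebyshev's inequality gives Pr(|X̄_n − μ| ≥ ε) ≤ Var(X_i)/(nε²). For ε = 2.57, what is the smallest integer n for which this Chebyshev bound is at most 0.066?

Require 55.8/(n·2.57²) ≤ 0.066, i.e. n ≥ 55.8/(0.066·2.57²) = 128.004.
The smallest integer n is 129.

129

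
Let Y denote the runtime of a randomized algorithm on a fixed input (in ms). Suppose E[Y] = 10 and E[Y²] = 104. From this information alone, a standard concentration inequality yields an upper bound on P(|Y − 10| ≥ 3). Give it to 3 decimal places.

0.444

The first two moments determine the variance, so Chebyshev's inequality is the sharpest standard bound available.
Var(Y) = E[Y²] − (E[Y])² = 104 − 100 = 4.
Chebyshev's inequality: P(|Y − μ| ≥ t) ≤ Var(Y)/t² = 4/9 = 0.4444.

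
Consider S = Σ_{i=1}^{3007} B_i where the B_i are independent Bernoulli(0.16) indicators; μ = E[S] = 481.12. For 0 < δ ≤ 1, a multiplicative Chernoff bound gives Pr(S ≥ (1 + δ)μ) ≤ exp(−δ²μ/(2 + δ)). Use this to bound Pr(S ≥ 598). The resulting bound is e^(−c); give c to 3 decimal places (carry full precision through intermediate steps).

Write 598 = (1 + δ)μ, so δ = 598/481.12 − 1 = 0.2429332…
Then the exponent is δ²μ/(2 + δ) = (598 − μ)² / (μ·(2 + δ)) = 12.659328.

12.659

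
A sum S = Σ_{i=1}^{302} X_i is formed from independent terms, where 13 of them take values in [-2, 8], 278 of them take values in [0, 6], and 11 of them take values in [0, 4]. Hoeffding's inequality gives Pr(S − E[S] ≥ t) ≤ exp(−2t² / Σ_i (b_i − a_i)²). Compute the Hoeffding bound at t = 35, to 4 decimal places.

0.8079

Σ(b_i − a_i)² = 13·10² + 278·6² + 11·4² = 11484.
Exponent = 2·35² / 11484 = 0.21334.
Bound = exp(−0.21334) = 0.80788.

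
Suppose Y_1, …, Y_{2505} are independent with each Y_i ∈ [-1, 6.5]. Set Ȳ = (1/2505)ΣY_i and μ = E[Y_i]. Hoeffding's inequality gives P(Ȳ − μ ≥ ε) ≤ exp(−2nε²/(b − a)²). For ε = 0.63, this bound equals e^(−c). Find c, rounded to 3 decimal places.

35.351

c = 2nε²/(b − a)² = 2·2505·0.63² / 7.5² = 35.3506.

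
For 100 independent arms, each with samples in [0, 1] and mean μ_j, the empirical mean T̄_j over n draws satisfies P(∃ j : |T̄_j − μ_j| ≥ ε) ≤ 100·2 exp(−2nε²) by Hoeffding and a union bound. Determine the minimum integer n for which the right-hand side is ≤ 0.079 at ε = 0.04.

Need 2·100·exp(−2nε²) ≤ 0.079, i.e. exp(−2nε²) ≤ 0.079/200.
So 2nε² ≥ ln(200/0.079) = 7.836625.
Hence n ≥ 7.836625/(2·0.04²) = 2448.945.
The smallest integer n is 2449.

2449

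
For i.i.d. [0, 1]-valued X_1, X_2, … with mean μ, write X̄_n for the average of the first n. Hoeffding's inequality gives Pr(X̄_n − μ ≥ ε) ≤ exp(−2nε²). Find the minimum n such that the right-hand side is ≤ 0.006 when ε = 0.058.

761

Require exp(−2nε²) ≤ 0.006, i.e. 2nε² ≥ ln(1/0.006) = 5.115996.
So n ≥ 5.115996 / (2·0.058²) = 760.404.
The smallest integer n is 761.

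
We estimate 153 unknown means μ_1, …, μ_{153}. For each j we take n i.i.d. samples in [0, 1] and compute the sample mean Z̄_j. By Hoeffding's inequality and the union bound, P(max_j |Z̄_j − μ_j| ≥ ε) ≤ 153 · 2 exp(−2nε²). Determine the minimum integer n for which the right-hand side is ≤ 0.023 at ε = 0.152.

Need 2·153·exp(−2nε²) ≤ 0.023, i.e. exp(−2nε²) ≤ 0.023/306.
So 2nε² ≥ ln(306/0.023) = 9.495846.
Hence n ≥ 9.495846/(2·0.152²) = 205.502.
The smallest integer n is 206.

206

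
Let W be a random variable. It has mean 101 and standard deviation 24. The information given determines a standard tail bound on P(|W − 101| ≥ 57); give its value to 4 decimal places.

0.1773

Mean and variance are known, so Chebyshev's inequality applies.
Chebyshev: P(|W − μ| ≥ t) ≤ Var(W)/t².
Var(W) = σ² = 24² = 576.
Bound = 576 / 3249 = 0.1773.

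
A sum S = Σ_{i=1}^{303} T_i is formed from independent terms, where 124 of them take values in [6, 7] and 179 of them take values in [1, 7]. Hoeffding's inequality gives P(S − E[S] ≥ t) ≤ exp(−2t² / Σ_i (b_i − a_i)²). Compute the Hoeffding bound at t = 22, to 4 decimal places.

0.8630

Σ(b_i − a_i)² = 124·1² + 179·6² = 6568.
Exponent = 2·22² / 6568 = 0.14738.
Bound = exp(−0.14738) = 0.86296.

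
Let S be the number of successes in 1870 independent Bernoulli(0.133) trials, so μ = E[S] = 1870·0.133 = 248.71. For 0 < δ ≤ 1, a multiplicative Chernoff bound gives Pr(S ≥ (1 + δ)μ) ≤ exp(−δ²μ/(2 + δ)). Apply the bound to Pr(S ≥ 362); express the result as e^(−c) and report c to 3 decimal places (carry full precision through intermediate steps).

21.016

Write 362 = (1 + δ)μ, so δ = 362/248.71 − 1 = 0.4555104…
Then the exponent is δ²μ/(2 + δ) = (362 − μ)² / (μ·(2 + δ)) = 21.015906.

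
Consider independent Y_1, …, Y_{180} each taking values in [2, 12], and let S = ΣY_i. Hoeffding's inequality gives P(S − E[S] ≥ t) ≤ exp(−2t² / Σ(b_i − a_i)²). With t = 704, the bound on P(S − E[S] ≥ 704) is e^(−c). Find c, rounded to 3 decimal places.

55.068

Σ(b_i − a_i)² = 180·(10)² = 18000.
c = 2t²/18000 = 2·704²/18000 = 55.0684.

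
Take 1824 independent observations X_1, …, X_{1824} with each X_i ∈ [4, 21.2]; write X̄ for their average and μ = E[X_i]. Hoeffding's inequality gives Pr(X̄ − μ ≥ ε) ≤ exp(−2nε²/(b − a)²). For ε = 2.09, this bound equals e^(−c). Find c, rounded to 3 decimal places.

53.863

c = 2nε²/(b − a)² = 2·1824·2.09² / 17.2² = 53.8630.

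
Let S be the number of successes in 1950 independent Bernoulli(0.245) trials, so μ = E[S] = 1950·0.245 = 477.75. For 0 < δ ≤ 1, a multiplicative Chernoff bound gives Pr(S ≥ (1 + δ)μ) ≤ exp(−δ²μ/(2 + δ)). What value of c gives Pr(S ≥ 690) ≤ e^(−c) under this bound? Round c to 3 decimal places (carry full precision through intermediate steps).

38.579

Write 690 = (1 + δ)μ, so δ = 690/477.75 − 1 = 0.44427…
Then the exponent is δ²μ/(2 + δ) = (690 − μ)² / (μ·(2 + δ)) = 38.578516.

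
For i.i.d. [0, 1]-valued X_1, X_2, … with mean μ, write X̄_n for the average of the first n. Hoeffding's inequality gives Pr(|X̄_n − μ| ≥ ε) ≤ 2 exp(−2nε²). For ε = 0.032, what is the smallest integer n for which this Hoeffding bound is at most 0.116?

1391

Require 2·exp(−2nε²) ≤ 0.116, i.e. 2nε² ≥ ln(2/0.116) = 2.847312.
So n ≥ 2.847312 / (2·0.032²) = 1390.289.
The smallest integer n is 1391.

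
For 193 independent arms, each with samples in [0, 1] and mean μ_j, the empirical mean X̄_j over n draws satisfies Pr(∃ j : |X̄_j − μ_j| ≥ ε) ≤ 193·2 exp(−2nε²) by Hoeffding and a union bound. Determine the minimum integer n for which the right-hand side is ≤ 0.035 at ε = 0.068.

1007

Need 2·193·exp(−2nε²) ≤ 0.035, i.e. exp(−2nε²) ≤ 0.035/386.
So 2nε² ≥ ln(386/0.035) = 9.308245.
Hence n ≥ 9.308245/(2·0.068²) = 1006.514.
The smallest integer n is 1007.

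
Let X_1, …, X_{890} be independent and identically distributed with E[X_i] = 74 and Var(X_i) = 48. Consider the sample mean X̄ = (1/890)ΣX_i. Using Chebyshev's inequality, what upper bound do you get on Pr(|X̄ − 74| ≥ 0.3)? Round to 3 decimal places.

0.599

Var(X̄) = Var(X_i)/n = 48/890 = 0.053933.
Chebyshev: Pr(|X̄ − 74| ≥ 0.3) ≤ Var(X̄)/(0.3)² = 48/(890·0.3²) = 0.5993.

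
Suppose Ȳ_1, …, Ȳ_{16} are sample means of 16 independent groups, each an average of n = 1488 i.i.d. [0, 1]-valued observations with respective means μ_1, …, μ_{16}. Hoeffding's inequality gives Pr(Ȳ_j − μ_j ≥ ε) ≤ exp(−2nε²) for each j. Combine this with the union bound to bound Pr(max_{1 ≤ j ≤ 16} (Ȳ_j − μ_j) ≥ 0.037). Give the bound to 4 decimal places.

0.2721

Per-experiment Hoeffding bound: exp(−2·1488·0.037²) = exp(−4.07414) = 0.017007.
Union bound over 16 events: 16·0.017007 = 0.27211.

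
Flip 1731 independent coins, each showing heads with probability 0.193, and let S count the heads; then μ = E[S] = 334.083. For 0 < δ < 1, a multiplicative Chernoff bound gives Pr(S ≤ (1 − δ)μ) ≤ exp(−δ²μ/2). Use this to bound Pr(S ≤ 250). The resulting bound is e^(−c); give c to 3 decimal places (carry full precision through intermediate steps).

10.581

Write 250 = (1 − δ)μ, so δ = 1 − 250/334.083 = 0.251683…
Then the exponent is δ²μ/2 = (μ − 250)²/(2μ) = 10.581129.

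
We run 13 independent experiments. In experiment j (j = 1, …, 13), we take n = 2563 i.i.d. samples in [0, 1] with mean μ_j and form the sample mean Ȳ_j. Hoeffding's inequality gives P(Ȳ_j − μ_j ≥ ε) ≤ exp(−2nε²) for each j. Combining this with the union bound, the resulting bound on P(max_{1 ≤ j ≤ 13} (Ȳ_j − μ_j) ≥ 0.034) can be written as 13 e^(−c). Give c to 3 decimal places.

Union bound over the 13 events: P(max_{1 ≤ j ≤ 13} (Ȳ_j − μ_j) ≥ 0.034) ≤ 13·exp(−2nε²) = 13 exp(−2·2563·0.034²).
So c = 2·2563·0.034² = 5.9257.

5.926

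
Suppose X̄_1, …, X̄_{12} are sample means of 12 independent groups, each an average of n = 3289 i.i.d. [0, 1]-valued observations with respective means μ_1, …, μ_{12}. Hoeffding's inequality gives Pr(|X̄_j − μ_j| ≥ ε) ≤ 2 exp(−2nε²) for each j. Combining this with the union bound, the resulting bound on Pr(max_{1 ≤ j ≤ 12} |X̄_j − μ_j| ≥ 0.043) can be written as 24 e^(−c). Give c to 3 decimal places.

12.163

Union bound over the 12 events: Pr(max_{1 ≤ j ≤ 12} |X̄_j − μ_j| ≥ 0.043) ≤ 12·2·exp(−2nε²) = 24 exp(−2·3289·0.043²).
So c = 2·3289·0.043² = 12.1627.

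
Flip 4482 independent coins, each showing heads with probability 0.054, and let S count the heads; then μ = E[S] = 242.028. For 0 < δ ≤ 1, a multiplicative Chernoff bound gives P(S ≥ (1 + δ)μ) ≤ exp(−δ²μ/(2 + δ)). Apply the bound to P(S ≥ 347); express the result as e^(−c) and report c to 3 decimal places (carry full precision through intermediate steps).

18.707

Write 347 = (1 + δ)μ, so δ = 347/242.028 − 1 = 0.4337184…
Then the exponent is δ²μ/(2 + δ) = (347 − μ)² / (μ·(2 + δ)) = 18.707295.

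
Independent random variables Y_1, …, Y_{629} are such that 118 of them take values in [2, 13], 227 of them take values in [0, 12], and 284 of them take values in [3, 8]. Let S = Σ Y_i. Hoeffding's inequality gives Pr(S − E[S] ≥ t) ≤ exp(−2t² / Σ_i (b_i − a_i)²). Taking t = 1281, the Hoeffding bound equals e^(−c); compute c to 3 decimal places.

60.702

Σ(b_i − a_i)² = 118·11² + 227·12² + 284·5² = 54066.
c = 2t² / 54066 = 2·1281² / 54066 = 60.7021.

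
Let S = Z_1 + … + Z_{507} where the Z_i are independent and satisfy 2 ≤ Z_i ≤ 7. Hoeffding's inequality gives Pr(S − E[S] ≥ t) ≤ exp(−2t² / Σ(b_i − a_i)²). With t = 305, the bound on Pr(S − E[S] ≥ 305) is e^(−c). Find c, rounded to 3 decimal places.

14.679

Σ(b_i − a_i)² = 507·(5)² = 12675.
c = 2t²/12675 = 2·305²/12675 = 14.6785.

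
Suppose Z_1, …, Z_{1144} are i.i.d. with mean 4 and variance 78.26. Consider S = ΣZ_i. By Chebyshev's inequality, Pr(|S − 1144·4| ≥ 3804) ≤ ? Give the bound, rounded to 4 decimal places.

Var(S) = n·Var(Z_i) = 1144·78.26 = 89529.44.
Chebyshev: Pr(|S − 1144·4| ≥ 3804) ≤ Var(S)/3804² = 89529.44/14470416 = 0.0062.

0.0062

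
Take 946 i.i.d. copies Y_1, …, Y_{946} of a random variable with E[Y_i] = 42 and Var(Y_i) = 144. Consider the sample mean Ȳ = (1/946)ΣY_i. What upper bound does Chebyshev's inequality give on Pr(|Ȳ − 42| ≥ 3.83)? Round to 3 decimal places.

Var(Ȳ) = Var(Y_i)/n = 144/946 = 0.15222.
Chebyshev: Pr(|Ȳ − 42| ≥ 3.83) ≤ Var(Ȳ)/(3.83)² = 144/(946·3.83²) = 0.0104.

0.010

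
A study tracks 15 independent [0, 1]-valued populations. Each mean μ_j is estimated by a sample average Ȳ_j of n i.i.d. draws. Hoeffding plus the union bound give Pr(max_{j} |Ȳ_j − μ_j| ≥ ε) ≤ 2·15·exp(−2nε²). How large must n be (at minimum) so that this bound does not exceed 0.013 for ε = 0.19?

108

Need 2·15·exp(−2nε²) ≤ 0.013, i.e. exp(−2nε²) ≤ 0.013/30.
So 2nε² ≥ ln(30/0.013) = 7.744003.
Hence n ≥ 7.744003/(2·0.19²) = 107.258.
The smallest integer n is 108.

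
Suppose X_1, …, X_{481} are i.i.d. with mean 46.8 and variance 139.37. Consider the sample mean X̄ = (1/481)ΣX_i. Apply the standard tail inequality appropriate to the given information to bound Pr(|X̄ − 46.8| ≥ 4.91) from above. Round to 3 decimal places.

0.012

With mean and variance of each term known, Chebyshev's inequality bounds the deviation of the sum (or sample mean).
Var(X̄) = Var(X_i)/n = 139.37/481 = 0.28975.
Chebyshev: Pr(|X̄ − 46.8| ≥ 4.91) ≤ Var(X̄)/(4.91)² = 139.37/(481·4.91²) = 0.0120.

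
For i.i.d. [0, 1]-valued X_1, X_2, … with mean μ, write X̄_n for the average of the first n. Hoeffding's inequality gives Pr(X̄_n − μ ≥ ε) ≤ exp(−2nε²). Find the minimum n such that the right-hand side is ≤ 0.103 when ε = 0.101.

112

Require exp(−2nε²) ≤ 0.103, i.e. 2nε² ≥ ln(1/0.103) = 2.273026.
So n ≥ 2.273026 / (2·0.101²) = 111.412.
The smallest integer n is 112.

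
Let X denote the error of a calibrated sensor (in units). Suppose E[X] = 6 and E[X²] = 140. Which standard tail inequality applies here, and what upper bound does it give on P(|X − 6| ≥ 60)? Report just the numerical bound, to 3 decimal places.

0.029

The first two moments determine the variance, so Chebyshev's inequality is the sharpest standard bound available.
Var(X) = E[X²] − (E[X])² = 140 − 36 = 104.
Chebyshev's inequality: P(|X − μ| ≥ t) ≤ Var(X)/t² = 104/3600 = 0.0289.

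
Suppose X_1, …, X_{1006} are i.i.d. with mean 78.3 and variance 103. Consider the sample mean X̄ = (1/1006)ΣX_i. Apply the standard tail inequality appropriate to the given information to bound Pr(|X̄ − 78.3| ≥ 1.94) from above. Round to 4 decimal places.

With mean and variance of each term known, Chebyshev's inequality bounds the deviation of the sum (or sample mean).
Var(X̄) = Var(X_i)/n = 103/1006 = 0.10239.
Chebyshev: Pr(|X̄ − 78.3| ≥ 1.94) ≤ Var(X̄)/(1.94)² = 103/(1006·1.94²) = 0.0272.

0.0272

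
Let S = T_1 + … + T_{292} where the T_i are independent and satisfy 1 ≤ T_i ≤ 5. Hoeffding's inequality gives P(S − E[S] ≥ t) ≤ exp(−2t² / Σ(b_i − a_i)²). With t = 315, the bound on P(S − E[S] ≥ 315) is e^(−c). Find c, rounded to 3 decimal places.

Σ(b_i − a_i)² = 292·(4)² = 4672.
c = 2t²/4672 = 2·315²/4672 = 42.4765.

42.476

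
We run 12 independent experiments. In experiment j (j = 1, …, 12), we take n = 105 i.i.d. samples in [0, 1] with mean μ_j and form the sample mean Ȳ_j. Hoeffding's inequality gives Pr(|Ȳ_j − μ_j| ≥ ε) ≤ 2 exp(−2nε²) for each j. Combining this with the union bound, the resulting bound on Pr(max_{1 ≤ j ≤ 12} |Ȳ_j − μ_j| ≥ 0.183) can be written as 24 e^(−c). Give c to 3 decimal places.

Union bound over the 12 events: Pr(max_{1 ≤ j ≤ 12} |Ȳ_j − μ_j| ≥ 0.183) ≤ 12·2·exp(−2nε²) = 24 exp(−2·105·0.183²).
So c = 2·105·0.183² = 7.0327.

7.033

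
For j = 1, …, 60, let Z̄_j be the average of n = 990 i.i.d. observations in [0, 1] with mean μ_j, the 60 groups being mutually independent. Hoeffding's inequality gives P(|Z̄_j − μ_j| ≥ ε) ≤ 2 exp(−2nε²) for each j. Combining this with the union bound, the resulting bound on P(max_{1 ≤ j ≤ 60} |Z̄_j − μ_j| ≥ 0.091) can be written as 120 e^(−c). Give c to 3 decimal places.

16.396

Union bound over the 60 events: P(max_{1 ≤ j ≤ 60} |Z̄_j − μ_j| ≥ 0.091) ≤ 60·2·exp(−2nε²) = 120 exp(−2·990·0.091²).
So c = 2·990·0.091² = 16.3964.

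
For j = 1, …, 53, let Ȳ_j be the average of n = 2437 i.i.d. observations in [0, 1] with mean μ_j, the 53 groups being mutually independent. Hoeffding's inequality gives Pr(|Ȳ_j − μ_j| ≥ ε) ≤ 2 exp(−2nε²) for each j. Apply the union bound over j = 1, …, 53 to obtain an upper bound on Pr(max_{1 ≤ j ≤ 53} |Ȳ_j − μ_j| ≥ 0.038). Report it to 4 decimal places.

0.0931

Per-experiment Hoeffding bound: 2·exp(−2·2437·0.038²) = 2·exp(−7.03806) = 0.0017557.
Union bound over 53 events: 53·0.0017557 = 0.09305.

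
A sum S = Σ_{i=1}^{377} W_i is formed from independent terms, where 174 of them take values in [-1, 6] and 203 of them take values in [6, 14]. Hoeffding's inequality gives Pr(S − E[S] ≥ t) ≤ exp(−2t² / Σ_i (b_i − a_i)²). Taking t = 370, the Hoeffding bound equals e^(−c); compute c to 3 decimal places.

Σ(b_i − a_i)² = 174·7² + 203·8² = 21518.
c = 2t² / 21518 = 2·370² / 21518 = 12.7242.

12.724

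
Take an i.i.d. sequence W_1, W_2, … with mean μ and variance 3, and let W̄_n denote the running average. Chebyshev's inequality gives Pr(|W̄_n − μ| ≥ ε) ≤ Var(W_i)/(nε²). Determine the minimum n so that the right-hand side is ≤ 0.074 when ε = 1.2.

Require 3/(n·1.2²) ≤ 0.074, i.e. n ≥ 3/(0.074·1.2²) = 28.153.
The smallest integer n is 29.

29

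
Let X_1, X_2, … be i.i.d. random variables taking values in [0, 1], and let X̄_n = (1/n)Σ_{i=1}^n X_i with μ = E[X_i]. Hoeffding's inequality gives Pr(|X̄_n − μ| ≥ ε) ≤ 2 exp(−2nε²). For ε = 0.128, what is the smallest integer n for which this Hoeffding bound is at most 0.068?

Require 2·exp(−2nε²) ≤ 0.068, i.e. 2nε² ≥ ln(2/0.068) = 3.381395.
So n ≥ 3.381395 / (2·0.128²) = 103.192.
The smallest integer n is 104.

104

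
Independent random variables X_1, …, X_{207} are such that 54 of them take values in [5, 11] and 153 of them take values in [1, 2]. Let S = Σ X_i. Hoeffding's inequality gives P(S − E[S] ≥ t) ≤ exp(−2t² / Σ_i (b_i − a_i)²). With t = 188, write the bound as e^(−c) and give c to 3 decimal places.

33.709

Σ(b_i − a_i)² = 54·6² + 153·1² = 2097.
c = 2t² / 2097 = 2·188² / 2097 = 33.7091.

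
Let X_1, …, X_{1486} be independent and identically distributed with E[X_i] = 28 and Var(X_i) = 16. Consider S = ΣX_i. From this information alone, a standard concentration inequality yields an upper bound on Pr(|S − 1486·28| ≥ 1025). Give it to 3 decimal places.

With mean and variance of each term known, Chebyshev's inequality bounds the deviation of the sum (or sample mean).
Var(S) = n·Var(X_i) = 1486·16 = 23776.
Chebyshev: Pr(|S − 1486·28| ≥ 1025) ≤ Var(S)/1025² = 23776/1050625 = 0.0226.

0.023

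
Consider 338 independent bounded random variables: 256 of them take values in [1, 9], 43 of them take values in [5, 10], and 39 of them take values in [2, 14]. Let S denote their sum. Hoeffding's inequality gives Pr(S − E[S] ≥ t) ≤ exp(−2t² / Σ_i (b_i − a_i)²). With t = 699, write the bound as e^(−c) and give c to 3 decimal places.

Σ(b_i − a_i)² = 256·8² + 43·5² + 39·12² = 23075.
c = 2t² / 23075 = 2·699² / 23075 = 42.3489.

42.349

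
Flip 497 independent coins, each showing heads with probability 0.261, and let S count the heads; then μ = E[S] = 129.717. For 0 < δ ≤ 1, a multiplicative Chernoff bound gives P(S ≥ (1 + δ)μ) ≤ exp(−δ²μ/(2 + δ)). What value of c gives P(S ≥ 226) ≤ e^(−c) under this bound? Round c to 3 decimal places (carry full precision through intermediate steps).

26.061

Write 226 = (1 + δ)μ, so δ = 226/129.717 − 1 = 0.7422543…
Then the exponent is δ²μ/(2 + δ) = (226 − μ)² / (μ·(2 + δ)) = 26.061212.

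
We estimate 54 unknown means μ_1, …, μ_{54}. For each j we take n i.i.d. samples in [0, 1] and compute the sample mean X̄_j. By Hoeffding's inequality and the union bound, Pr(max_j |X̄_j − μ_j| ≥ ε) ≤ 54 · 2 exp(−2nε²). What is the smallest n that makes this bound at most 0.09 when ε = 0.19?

99

Need 2·54·exp(−2nε²) ≤ 0.09, i.e. exp(−2nε²) ≤ 0.09/108.
So 2nε² ≥ ln(108/0.09) = 7.090077.
Hence n ≥ 7.090077/(2·0.19²) = 98.201.
The smallest integer n is 99.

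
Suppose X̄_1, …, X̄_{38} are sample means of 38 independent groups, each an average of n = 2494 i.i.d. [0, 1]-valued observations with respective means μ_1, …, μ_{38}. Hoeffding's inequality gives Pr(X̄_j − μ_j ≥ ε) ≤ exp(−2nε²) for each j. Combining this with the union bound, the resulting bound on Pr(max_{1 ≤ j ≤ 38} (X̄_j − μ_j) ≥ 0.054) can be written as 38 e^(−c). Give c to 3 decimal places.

14.545

Union bound over the 38 events: Pr(max_{1 ≤ j ≤ 38} (X̄_j − μ_j) ≥ 0.054) ≤ 38·exp(−2nε²) = 38 exp(−2·2494·0.054²).
So c = 2·2494·0.054² = 14.5450.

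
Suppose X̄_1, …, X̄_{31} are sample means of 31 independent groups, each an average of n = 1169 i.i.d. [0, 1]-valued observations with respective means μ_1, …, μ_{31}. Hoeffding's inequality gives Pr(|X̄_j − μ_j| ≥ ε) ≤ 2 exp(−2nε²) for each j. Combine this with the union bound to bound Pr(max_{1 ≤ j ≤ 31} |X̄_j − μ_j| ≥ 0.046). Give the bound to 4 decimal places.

Per-experiment Hoeffding bound: 2·exp(−2·1169·0.046²) = 2·exp(−4.94721) = 0.014206.
Union bound over 31 events: 31·0.014206 = 0.44040.

0.4404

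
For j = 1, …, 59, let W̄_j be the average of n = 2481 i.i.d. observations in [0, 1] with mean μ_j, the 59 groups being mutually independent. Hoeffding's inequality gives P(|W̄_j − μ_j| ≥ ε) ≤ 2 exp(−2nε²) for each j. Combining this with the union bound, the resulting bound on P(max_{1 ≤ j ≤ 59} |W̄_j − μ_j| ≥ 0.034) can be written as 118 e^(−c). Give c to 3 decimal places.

Union bound over the 59 events: P(max_{1 ≤ j ≤ 59} |W̄_j − μ_j| ≥ 0.034) ≤ 59·2·exp(−2nε²) = 118 exp(−2·2481·0.034²).
So c = 2·2481·0.034² = 5.7361.

5.736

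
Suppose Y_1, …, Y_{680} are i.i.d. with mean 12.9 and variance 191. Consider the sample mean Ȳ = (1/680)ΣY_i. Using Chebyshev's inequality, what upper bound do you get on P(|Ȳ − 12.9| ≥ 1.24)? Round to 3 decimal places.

0.183

Var(Ȳ) = Var(Y_i)/n = 191/680 = 0.28088.
Chebyshev: P(|Ȳ − 12.9| ≥ 1.24) ≤ Var(Ȳ)/(1.24)² = 191/(680·1.24²) = 0.1827.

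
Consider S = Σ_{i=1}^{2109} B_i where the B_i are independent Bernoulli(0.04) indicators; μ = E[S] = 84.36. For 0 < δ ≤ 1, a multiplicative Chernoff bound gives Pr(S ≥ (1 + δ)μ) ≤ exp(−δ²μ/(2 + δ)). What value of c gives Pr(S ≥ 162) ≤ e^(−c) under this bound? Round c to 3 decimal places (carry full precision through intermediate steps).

24.468

Write 162 = (1 + δ)μ, so δ = 162/84.36 − 1 = 0.9203414…
Then the exponent is δ²μ/(2 + δ) = (162 − μ)² / (μ·(2 + δ)) = 24.468134.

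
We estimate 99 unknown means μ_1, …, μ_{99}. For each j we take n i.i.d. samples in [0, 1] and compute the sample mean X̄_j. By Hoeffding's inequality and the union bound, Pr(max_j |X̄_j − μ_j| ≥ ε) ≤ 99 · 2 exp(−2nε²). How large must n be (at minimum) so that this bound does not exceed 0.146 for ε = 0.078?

Need 2·99·exp(−2nε²) ≤ 0.146, i.e. exp(−2nε²) ≤ 0.146/198.
So 2nε² ≥ ln(198/0.146) = 7.212416.
Hence n ≥ 7.212416/(2·0.078²) = 592.736.
The smallest integer n is 593.

593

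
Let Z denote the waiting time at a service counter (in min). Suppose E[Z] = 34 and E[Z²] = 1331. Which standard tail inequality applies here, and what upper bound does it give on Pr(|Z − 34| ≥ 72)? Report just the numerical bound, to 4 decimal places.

The first two moments determine the variance, so Chebyshev's inequality is the sharpest standard bound available.
Var(Z) = E[Z²] − (E[Z])² = 1331 − 1156 = 175.
Chebyshev's inequality: Pr(|Z − μ| ≥ t) ≤ Var(Z)/t² = 175/5184 = 0.0338.

0.0338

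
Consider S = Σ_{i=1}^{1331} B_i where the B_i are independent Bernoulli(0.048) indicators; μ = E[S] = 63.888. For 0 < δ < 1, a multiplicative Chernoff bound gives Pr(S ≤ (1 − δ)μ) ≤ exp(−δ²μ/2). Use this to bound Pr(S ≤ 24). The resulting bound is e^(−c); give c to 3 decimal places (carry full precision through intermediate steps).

12.452

Write 24 = (1 − δ)μ, so δ = 1 − 24/63.888 = 0.6243426…
Then the exponent is δ²μ/2 = (μ − 24)²/(2μ) = 12.451889.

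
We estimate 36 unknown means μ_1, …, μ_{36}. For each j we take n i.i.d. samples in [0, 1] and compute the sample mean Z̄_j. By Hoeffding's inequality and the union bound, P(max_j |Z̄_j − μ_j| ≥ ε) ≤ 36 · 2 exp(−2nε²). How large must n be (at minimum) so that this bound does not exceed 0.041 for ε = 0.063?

942

Need 2·36·exp(−2nε²) ≤ 0.041, i.e. exp(−2nε²) ≤ 0.041/72.
So 2nε² ≥ ln(72/0.041) = 7.470849.
Hence n ≥ 7.470849/(2·0.063²) = 941.150.
The smallest integer n is 942.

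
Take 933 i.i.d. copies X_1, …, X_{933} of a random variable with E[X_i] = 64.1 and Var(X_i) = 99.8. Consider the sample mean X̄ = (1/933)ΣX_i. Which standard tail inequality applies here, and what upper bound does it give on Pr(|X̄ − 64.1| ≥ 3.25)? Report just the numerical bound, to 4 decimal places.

With mean and variance of each term known, Chebyshev's inequality bounds the deviation of the sum (or sample mean).
Var(X̄) = Var(X_i)/n = 99.8/933 = 0.10697.
Chebyshev: Pr(|X̄ − 64.1| ≥ 3.25) ≤ Var(X̄)/(3.25)² = 99.8/(933·3.25²) = 0.0101.

0.0101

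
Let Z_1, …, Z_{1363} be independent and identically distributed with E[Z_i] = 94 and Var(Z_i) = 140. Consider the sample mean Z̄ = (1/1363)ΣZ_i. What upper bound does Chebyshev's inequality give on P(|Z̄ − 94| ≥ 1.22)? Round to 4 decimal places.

Var(Z̄) = Var(Z_i)/n = 140/1363 = 0.10271.
Chebyshev: P(|Z̄ − 94| ≥ 1.22) ≤ Var(Z̄)/(1.22)² = 140/(1363·1.22²) = 0.0690.

0.0690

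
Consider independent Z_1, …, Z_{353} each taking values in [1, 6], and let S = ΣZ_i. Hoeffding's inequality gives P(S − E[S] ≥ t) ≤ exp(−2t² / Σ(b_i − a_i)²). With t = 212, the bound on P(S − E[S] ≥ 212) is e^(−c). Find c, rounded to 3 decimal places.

10.186

Σ(b_i − a_i)² = 353·(5)² = 8825.
c = 2t²/8825 = 2·212²/8825 = 10.1856.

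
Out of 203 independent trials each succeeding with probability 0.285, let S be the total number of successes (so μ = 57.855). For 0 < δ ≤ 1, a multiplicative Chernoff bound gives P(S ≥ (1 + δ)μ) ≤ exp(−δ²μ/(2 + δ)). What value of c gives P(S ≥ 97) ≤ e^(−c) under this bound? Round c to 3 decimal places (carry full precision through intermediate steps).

Write 97 = (1 + δ)μ, so δ = 97/57.855 − 1 = 0.6766053…
Then the exponent is δ²μ/(2 + δ) = (97 − μ)² / (μ·(2 + δ)) = 9.895263.

9.895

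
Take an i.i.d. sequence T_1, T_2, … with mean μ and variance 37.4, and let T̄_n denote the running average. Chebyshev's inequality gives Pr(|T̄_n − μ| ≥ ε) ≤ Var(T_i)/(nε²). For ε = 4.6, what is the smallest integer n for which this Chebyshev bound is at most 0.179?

10

Require 37.4/(n·4.6²) ≤ 0.179, i.e. n ≥ 37.4/(0.179·4.6²) = 9.874.
The smallest integer n is 10.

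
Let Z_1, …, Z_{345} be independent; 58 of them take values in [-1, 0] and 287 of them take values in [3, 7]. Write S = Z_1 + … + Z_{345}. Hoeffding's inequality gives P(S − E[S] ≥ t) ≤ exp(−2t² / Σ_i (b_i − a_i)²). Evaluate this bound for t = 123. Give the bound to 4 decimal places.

Σ(b_i − a_i)² = 58·1² + 287·4² = 4650.
Exponent = 2·123² / 4650 = 6.50710.
Bound = exp(−6.50710) = 0.00149.

0.0015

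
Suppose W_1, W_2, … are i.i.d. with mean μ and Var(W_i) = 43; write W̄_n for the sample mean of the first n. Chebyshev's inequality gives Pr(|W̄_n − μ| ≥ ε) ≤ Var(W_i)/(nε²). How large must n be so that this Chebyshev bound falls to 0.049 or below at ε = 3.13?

Require 43/(n·3.13²) ≤ 0.049, i.e. n ≥ 43/(0.049·3.13²) = 89.574.
The smallest integer n is 90.

90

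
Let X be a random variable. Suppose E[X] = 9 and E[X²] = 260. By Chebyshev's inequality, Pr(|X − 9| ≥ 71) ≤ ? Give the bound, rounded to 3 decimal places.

Var(X) = E[X²] − (E[X])² = 260 − 81 = 179.
Chebyshev's inequality: Pr(|X − μ| ≥ t) ≤ Var(X)/t² = 179/5041 = 0.0355.

0.036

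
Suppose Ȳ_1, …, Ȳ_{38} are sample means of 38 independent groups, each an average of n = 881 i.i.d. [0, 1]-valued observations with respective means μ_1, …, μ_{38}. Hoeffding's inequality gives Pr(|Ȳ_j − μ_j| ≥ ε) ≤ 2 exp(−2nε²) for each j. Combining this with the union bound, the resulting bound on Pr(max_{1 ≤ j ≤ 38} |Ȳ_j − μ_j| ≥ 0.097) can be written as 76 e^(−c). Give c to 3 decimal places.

Union bound over the 38 events: Pr(max_{1 ≤ j ≤ 38} |Ȳ_j − μ_j| ≥ 0.097) ≤ 38·2·exp(−2nε²) = 76 exp(−2·881·0.097²).
So c = 2·881·0.097² = 16.5787.

16.579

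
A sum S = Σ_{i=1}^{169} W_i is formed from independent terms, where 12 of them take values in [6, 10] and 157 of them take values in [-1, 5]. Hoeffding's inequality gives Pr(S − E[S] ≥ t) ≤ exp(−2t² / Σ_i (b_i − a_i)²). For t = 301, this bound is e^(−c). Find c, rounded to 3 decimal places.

31.007

Σ(b_i − a_i)² = 12·4² + 157·6² = 5844.
c = 2t² / 5844 = 2·301² / 5844 = 31.0065.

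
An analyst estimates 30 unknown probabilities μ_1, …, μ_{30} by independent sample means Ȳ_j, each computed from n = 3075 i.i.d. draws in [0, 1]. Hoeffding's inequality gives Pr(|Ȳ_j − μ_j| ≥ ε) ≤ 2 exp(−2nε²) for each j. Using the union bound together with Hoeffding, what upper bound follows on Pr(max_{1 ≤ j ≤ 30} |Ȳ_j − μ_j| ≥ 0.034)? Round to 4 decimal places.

Per-experiment Hoeffding bound: 2·exp(−2·3075·0.034²) = 2·exp(−7.10940) = 0.0016348.
Union bound over 30 events: 30·0.0016348 = 0.04904.

0.0490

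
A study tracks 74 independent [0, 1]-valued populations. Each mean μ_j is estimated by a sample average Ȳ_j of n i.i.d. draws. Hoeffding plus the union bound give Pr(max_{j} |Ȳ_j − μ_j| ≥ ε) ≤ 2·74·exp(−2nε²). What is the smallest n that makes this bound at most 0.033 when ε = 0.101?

Need 2·74·exp(−2nε²) ≤ 0.033, i.e. exp(−2nε²) ≤ 0.033/148.
So 2nε² ≥ ln(148/0.033) = 8.408460.
Hence n ≥ 8.408460/(2·0.101²) = 412.139.
The smallest integer n is 413.

413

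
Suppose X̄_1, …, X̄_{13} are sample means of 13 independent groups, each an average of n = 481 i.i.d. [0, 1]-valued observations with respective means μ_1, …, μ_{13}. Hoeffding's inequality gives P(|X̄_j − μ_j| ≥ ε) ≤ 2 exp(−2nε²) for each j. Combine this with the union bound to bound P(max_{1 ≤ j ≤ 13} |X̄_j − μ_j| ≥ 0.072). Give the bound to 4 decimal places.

0.1775

Per-experiment Hoeffding bound: 2·exp(−2·481·0.072²) = 2·exp(−4.98701) = 0.013652.
Union bound over 13 events: 13·0.013652 = 0.17748.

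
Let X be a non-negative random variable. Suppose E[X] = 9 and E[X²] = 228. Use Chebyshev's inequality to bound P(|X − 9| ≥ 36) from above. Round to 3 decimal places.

Var(X) = E[X²] − (E[X])² = 228 − 81 = 147.
Chebyshev's inequality: P(|X − μ| ≥ t) ≤ Var(X)/t² = 147/1296 = 0.1134.

0.113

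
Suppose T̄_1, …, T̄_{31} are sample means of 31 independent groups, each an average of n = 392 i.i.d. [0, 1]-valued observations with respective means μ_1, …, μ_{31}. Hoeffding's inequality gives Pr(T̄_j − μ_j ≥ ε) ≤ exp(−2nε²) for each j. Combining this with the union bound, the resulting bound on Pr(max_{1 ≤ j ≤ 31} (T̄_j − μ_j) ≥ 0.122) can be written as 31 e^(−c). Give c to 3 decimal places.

11.669

Union bound over the 31 events: Pr(max_{1 ≤ j ≤ 31} (T̄_j − μ_j) ≥ 0.122) ≤ 31·exp(−2nε²) = 31 exp(−2·392·0.122²).
So c = 2·392·0.122² = 11.6691.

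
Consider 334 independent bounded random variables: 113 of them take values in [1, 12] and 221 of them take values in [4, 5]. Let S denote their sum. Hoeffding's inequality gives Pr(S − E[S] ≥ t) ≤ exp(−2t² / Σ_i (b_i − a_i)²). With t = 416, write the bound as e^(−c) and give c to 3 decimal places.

Σ(b_i − a_i)² = 113·11² + 221·1² = 13894.
c = 2t² / 13894 = 2·416² / 13894 = 24.9109.

24.911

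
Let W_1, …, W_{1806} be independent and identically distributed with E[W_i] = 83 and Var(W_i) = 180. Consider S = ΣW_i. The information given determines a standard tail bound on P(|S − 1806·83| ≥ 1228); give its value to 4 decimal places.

0.2156

With mean and variance of each term known, Chebyshev's inequality bounds the deviation of the sum (or sample mean).
Var(S) = n·Var(W_i) = 1806·180 = 325080.
Chebyshev: P(|S − 1806·83| ≥ 1228) ≤ Var(S)/1228² = 325080/1507984 = 0.2156.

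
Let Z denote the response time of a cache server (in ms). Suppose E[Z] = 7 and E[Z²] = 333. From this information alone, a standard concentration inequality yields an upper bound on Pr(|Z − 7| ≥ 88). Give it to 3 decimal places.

0.037

The first two moments determine the variance, so Chebyshev's inequality is the sharpest standard bound available.
Var(Z) = E[Z²] − (E[Z])² = 333 − 49 = 284.
Chebyshev's inequality: Pr(|Z − μ| ≥ t) ≤ Var(Z)/t² = 284/7744 = 0.0367.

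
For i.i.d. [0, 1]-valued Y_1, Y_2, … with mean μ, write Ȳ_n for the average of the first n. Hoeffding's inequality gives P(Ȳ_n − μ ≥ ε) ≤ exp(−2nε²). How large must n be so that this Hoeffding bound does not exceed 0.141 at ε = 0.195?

26

Require exp(−2nε²) ≤ 0.141, i.e. 2nε² ≥ ln(1/0.141) = 1.958995.
So n ≥ 1.958995 / (2·0.195²) = 25.759.
The smallest integer n is 26.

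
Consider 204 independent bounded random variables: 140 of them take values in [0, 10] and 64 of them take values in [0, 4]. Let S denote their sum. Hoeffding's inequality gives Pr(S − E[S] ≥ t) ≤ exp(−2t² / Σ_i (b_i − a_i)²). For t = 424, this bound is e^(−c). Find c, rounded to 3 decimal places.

Σ(b_i − a_i)² = 140·10² + 64·4² = 15024.
c = 2t² / 15024 = 2·424² / 15024 = 23.9318.

23.932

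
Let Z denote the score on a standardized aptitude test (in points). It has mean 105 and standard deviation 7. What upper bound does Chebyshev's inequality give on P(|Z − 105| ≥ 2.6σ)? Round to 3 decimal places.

0.148

Chebyshev: P(|Z − μ| ≥ t) ≤ Var(Z)/t².
Var(Z) = σ² = 7² = 49.
t = 2.6·7 = 18.2.
Bound = 49 / 331.24 = 0.1479.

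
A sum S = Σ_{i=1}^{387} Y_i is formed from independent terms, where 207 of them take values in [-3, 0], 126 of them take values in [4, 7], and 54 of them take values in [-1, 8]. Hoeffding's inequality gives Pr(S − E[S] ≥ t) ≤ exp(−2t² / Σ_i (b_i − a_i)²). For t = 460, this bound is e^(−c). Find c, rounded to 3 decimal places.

57.414

Σ(b_i − a_i)² = 207·3² + 126·3² + 54·9² = 7371.
c = 2t² / 7371 = 2·460² / 7371 = 57.4142.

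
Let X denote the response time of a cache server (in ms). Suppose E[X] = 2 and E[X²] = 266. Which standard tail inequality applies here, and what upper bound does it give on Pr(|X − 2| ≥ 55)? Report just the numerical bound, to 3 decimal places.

0.087

The first two moments determine the variance, so Chebyshev's inequality is the sharpest standard bound available.
Var(X) = E[X²] − (E[X])² = 266 − 4 = 262.
Chebyshev's inequality: Pr(|X − μ| ≥ t) ≤ Var(X)/t² = 262/3025 = 0.0866.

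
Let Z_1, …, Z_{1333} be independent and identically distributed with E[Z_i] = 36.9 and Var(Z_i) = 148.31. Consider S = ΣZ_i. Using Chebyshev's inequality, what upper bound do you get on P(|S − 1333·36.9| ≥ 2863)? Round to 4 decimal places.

0.0241

Var(S) = n·Var(Z_i) = 1333·148.31 = 197697.23.
Chebyshev: P(|S − 1333·36.9| ≥ 2863) ≤ Var(S)/2863² = 197697.23/8196769 = 0.0241.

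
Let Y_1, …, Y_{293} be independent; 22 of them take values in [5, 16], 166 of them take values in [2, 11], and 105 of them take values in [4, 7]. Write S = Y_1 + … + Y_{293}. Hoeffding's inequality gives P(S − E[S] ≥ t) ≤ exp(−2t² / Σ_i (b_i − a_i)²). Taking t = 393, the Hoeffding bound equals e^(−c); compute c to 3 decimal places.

18.114

Σ(b_i − a_i)² = 22·11² + 166·9² + 105·3² = 17053.
c = 2t² / 17053 = 2·393² / 17053 = 18.1140.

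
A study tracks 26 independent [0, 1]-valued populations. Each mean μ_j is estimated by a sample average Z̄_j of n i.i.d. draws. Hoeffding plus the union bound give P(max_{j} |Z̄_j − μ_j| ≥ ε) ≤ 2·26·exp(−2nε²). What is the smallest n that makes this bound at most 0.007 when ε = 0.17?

155

Need 2·26·exp(−2nε²) ≤ 0.007, i.e. exp(−2nε²) ≤ 0.007/52.
So 2nε² ≥ ln(52/0.007) = 8.913089.
Hence n ≥ 8.913089/(2·0.17²) = 154.206.
The smallest integer n is 155.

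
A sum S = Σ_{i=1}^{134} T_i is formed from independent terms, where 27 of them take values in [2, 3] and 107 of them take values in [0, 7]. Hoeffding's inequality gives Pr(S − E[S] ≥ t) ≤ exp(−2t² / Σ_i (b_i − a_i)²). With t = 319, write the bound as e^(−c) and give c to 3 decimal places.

38.619

Σ(b_i − a_i)² = 27·1² + 107·7² = 5270.
c = 2t² / 5270 = 2·319² / 5270 = 38.6190.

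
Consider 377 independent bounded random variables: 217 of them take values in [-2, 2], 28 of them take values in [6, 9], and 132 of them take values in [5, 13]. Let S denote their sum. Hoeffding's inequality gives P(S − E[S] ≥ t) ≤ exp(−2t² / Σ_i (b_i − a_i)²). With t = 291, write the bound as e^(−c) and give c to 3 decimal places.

Σ(b_i − a_i)² = 217·4² + 28·3² + 132·8² = 12172.
c = 2t² / 12172 = 2·291² / 12172 = 13.9141.

13.914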